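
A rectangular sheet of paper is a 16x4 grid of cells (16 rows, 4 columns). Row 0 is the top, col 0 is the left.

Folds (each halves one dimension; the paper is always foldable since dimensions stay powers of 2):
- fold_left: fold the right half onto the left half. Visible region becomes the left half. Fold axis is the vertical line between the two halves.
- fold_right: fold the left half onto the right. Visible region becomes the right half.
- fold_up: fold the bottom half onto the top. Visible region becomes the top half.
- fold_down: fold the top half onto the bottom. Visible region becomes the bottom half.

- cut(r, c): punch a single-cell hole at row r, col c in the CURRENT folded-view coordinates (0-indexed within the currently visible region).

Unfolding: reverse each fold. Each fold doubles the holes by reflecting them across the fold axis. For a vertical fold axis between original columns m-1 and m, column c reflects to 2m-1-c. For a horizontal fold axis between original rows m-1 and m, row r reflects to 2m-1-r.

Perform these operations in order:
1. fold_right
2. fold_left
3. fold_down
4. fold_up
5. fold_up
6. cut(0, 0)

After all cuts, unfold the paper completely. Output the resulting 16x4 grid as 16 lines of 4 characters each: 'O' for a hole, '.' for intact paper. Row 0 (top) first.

Answer: OOOO
....
....
OOOO
OOOO
....
....
OOOO
OOOO
....
....
OOOO
OOOO
....
....
OOOO

Derivation:
Op 1 fold_right: fold axis v@2; visible region now rows[0,16) x cols[2,4) = 16x2
Op 2 fold_left: fold axis v@3; visible region now rows[0,16) x cols[2,3) = 16x1
Op 3 fold_down: fold axis h@8; visible region now rows[8,16) x cols[2,3) = 8x1
Op 4 fold_up: fold axis h@12; visible region now rows[8,12) x cols[2,3) = 4x1
Op 5 fold_up: fold axis h@10; visible region now rows[8,10) x cols[2,3) = 2x1
Op 6 cut(0, 0): punch at orig (8,2); cuts so far [(8, 2)]; region rows[8,10) x cols[2,3) = 2x1
Unfold 1 (reflect across h@10): 2 holes -> [(8, 2), (11, 2)]
Unfold 2 (reflect across h@12): 4 holes -> [(8, 2), (11, 2), (12, 2), (15, 2)]
Unfold 3 (reflect across h@8): 8 holes -> [(0, 2), (3, 2), (4, 2), (7, 2), (8, 2), (11, 2), (12, 2), (15, 2)]
Unfold 4 (reflect across v@3): 16 holes -> [(0, 2), (0, 3), (3, 2), (3, 3), (4, 2), (4, 3), (7, 2), (7, 3), (8, 2), (8, 3), (11, 2), (11, 3), (12, 2), (12, 3), (15, 2), (15, 3)]
Unfold 5 (reflect across v@2): 32 holes -> [(0, 0), (0, 1), (0, 2), (0, 3), (3, 0), (3, 1), (3, 2), (3, 3), (4, 0), (4, 1), (4, 2), (4, 3), (7, 0), (7, 1), (7, 2), (7, 3), (8, 0), (8, 1), (8, 2), (8, 3), (11, 0), (11, 1), (11, 2), (11, 3), (12, 0), (12, 1), (12, 2), (12, 3), (15, 0), (15, 1), (15, 2), (15, 3)]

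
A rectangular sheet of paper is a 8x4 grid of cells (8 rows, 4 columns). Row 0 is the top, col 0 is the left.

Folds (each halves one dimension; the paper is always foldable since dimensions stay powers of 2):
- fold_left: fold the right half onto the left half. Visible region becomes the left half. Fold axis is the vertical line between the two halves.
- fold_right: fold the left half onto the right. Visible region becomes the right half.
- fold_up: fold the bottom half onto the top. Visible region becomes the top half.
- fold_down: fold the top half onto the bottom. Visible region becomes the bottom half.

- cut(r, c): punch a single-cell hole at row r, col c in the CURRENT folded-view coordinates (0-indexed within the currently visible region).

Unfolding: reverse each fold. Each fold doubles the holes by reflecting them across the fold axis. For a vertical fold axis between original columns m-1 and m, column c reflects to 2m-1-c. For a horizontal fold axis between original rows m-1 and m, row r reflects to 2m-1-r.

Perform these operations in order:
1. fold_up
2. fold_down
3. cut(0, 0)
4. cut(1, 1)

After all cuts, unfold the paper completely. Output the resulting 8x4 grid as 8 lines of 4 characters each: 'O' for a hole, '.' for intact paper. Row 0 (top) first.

Answer: .O..
O...
O...
.O..
.O..
O...
O...
.O..

Derivation:
Op 1 fold_up: fold axis h@4; visible region now rows[0,4) x cols[0,4) = 4x4
Op 2 fold_down: fold axis h@2; visible region now rows[2,4) x cols[0,4) = 2x4
Op 3 cut(0, 0): punch at orig (2,0); cuts so far [(2, 0)]; region rows[2,4) x cols[0,4) = 2x4
Op 4 cut(1, 1): punch at orig (3,1); cuts so far [(2, 0), (3, 1)]; region rows[2,4) x cols[0,4) = 2x4
Unfold 1 (reflect across h@2): 4 holes -> [(0, 1), (1, 0), (2, 0), (3, 1)]
Unfold 2 (reflect across h@4): 8 holes -> [(0, 1), (1, 0), (2, 0), (3, 1), (4, 1), (5, 0), (6, 0), (7, 1)]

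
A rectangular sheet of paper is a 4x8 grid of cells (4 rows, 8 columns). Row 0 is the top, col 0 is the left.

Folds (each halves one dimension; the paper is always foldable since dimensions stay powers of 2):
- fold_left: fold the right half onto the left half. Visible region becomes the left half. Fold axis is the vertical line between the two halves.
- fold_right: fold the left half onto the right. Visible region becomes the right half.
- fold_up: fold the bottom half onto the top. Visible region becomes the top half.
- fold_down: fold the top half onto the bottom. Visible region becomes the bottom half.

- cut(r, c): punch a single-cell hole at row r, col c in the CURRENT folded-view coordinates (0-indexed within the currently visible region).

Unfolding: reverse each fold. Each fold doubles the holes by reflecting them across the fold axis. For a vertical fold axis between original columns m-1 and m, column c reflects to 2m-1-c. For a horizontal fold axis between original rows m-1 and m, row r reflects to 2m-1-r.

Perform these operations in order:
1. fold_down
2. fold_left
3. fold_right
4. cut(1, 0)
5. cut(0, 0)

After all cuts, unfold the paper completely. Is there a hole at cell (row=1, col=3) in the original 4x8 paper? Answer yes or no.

Answer: no

Derivation:
Op 1 fold_down: fold axis h@2; visible region now rows[2,4) x cols[0,8) = 2x8
Op 2 fold_left: fold axis v@4; visible region now rows[2,4) x cols[0,4) = 2x4
Op 3 fold_right: fold axis v@2; visible region now rows[2,4) x cols[2,4) = 2x2
Op 4 cut(1, 0): punch at orig (3,2); cuts so far [(3, 2)]; region rows[2,4) x cols[2,4) = 2x2
Op 5 cut(0, 0): punch at orig (2,2); cuts so far [(2, 2), (3, 2)]; region rows[2,4) x cols[2,4) = 2x2
Unfold 1 (reflect across v@2): 4 holes -> [(2, 1), (2, 2), (3, 1), (3, 2)]
Unfold 2 (reflect across v@4): 8 holes -> [(2, 1), (2, 2), (2, 5), (2, 6), (3, 1), (3, 2), (3, 5), (3, 6)]
Unfold 3 (reflect across h@2): 16 holes -> [(0, 1), (0, 2), (0, 5), (0, 6), (1, 1), (1, 2), (1, 5), (1, 6), (2, 1), (2, 2), (2, 5), (2, 6), (3, 1), (3, 2), (3, 5), (3, 6)]
Holes: [(0, 1), (0, 2), (0, 5), (0, 6), (1, 1), (1, 2), (1, 5), (1, 6), (2, 1), (2, 2), (2, 5), (2, 6), (3, 1), (3, 2), (3, 5), (3, 6)]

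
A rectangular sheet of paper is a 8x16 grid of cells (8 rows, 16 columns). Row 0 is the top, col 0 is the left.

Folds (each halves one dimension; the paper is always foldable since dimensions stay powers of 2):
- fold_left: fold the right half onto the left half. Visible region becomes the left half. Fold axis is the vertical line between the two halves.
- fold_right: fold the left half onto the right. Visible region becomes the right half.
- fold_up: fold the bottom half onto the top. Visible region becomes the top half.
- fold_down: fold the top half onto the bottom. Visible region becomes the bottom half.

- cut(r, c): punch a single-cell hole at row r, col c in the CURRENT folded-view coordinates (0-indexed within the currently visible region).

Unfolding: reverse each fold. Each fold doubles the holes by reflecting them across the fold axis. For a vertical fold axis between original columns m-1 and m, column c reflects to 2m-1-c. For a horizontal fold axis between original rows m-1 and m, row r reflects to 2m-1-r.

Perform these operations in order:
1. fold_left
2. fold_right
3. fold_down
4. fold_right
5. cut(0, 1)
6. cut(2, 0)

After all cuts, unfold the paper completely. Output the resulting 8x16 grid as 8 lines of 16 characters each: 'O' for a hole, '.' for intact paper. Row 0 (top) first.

Answer: ................
.OO..OO..OO..OO.
................
O..OO..OO..OO..O
O..OO..OO..OO..O
................
.OO..OO..OO..OO.
................

Derivation:
Op 1 fold_left: fold axis v@8; visible region now rows[0,8) x cols[0,8) = 8x8
Op 2 fold_right: fold axis v@4; visible region now rows[0,8) x cols[4,8) = 8x4
Op 3 fold_down: fold axis h@4; visible region now rows[4,8) x cols[4,8) = 4x4
Op 4 fold_right: fold axis v@6; visible region now rows[4,8) x cols[6,8) = 4x2
Op 5 cut(0, 1): punch at orig (4,7); cuts so far [(4, 7)]; region rows[4,8) x cols[6,8) = 4x2
Op 6 cut(2, 0): punch at orig (6,6); cuts so far [(4, 7), (6, 6)]; region rows[4,8) x cols[6,8) = 4x2
Unfold 1 (reflect across v@6): 4 holes -> [(4, 4), (4, 7), (6, 5), (6, 6)]
Unfold 2 (reflect across h@4): 8 holes -> [(1, 5), (1, 6), (3, 4), (3, 7), (4, 4), (4, 7), (6, 5), (6, 6)]
Unfold 3 (reflect across v@4): 16 holes -> [(1, 1), (1, 2), (1, 5), (1, 6), (3, 0), (3, 3), (3, 4), (3, 7), (4, 0), (4, 3), (4, 4), (4, 7), (6, 1), (6, 2), (6, 5), (6, 6)]
Unfold 4 (reflect across v@8): 32 holes -> [(1, 1), (1, 2), (1, 5), (1, 6), (1, 9), (1, 10), (1, 13), (1, 14), (3, 0), (3, 3), (3, 4), (3, 7), (3, 8), (3, 11), (3, 12), (3, 15), (4, 0), (4, 3), (4, 4), (4, 7), (4, 8), (4, 11), (4, 12), (4, 15), (6, 1), (6, 2), (6, 5), (6, 6), (6, 9), (6, 10), (6, 13), (6, 14)]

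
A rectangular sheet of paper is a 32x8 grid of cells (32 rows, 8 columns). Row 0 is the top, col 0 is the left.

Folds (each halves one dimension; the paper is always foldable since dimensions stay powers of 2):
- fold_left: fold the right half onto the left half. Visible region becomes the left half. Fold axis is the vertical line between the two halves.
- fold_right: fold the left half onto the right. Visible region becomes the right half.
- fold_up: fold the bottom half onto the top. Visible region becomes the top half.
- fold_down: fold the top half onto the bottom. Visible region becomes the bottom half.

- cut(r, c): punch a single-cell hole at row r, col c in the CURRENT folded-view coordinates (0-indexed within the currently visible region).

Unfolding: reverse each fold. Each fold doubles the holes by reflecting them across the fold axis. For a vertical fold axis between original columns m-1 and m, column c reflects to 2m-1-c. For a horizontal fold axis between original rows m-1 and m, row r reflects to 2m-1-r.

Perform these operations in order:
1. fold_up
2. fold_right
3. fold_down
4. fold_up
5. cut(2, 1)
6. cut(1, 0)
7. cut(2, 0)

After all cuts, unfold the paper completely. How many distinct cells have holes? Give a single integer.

Op 1 fold_up: fold axis h@16; visible region now rows[0,16) x cols[0,8) = 16x8
Op 2 fold_right: fold axis v@4; visible region now rows[0,16) x cols[4,8) = 16x4
Op 3 fold_down: fold axis h@8; visible region now rows[8,16) x cols[4,8) = 8x4
Op 4 fold_up: fold axis h@12; visible region now rows[8,12) x cols[4,8) = 4x4
Op 5 cut(2, 1): punch at orig (10,5); cuts so far [(10, 5)]; region rows[8,12) x cols[4,8) = 4x4
Op 6 cut(1, 0): punch at orig (9,4); cuts so far [(9, 4), (10, 5)]; region rows[8,12) x cols[4,8) = 4x4
Op 7 cut(2, 0): punch at orig (10,4); cuts so far [(9, 4), (10, 4), (10, 5)]; region rows[8,12) x cols[4,8) = 4x4
Unfold 1 (reflect across h@12): 6 holes -> [(9, 4), (10, 4), (10, 5), (13, 4), (13, 5), (14, 4)]
Unfold 2 (reflect across h@8): 12 holes -> [(1, 4), (2, 4), (2, 5), (5, 4), (5, 5), (6, 4), (9, 4), (10, 4), (10, 5), (13, 4), (13, 5), (14, 4)]
Unfold 3 (reflect across v@4): 24 holes -> [(1, 3), (1, 4), (2, 2), (2, 3), (2, 4), (2, 5), (5, 2), (5, 3), (5, 4), (5, 5), (6, 3), (6, 4), (9, 3), (9, 4), (10, 2), (10, 3), (10, 4), (10, 5), (13, 2), (13, 3), (13, 4), (13, 5), (14, 3), (14, 4)]
Unfold 4 (reflect across h@16): 48 holes -> [(1, 3), (1, 4), (2, 2), (2, 3), (2, 4), (2, 5), (5, 2), (5, 3), (5, 4), (5, 5), (6, 3), (6, 4), (9, 3), (9, 4), (10, 2), (10, 3), (10, 4), (10, 5), (13, 2), (13, 3), (13, 4), (13, 5), (14, 3), (14, 4), (17, 3), (17, 4), (18, 2), (18, 3), (18, 4), (18, 5), (21, 2), (21, 3), (21, 4), (21, 5), (22, 3), (22, 4), (25, 3), (25, 4), (26, 2), (26, 3), (26, 4), (26, 5), (29, 2), (29, 3), (29, 4), (29, 5), (30, 3), (30, 4)]

Answer: 48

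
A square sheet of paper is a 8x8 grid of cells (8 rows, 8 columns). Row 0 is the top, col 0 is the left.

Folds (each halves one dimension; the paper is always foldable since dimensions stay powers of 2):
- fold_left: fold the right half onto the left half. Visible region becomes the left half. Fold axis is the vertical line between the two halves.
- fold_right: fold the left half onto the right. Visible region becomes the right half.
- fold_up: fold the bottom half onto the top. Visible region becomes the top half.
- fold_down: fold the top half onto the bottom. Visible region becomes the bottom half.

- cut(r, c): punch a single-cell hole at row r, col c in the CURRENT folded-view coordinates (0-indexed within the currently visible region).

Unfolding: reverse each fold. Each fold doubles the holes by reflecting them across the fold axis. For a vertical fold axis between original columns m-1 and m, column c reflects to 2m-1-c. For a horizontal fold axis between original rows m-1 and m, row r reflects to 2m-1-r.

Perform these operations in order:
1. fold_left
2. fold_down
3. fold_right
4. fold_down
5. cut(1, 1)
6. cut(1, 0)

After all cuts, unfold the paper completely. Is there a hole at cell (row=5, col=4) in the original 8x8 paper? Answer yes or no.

Answer: no

Derivation:
Op 1 fold_left: fold axis v@4; visible region now rows[0,8) x cols[0,4) = 8x4
Op 2 fold_down: fold axis h@4; visible region now rows[4,8) x cols[0,4) = 4x4
Op 3 fold_right: fold axis v@2; visible region now rows[4,8) x cols[2,4) = 4x2
Op 4 fold_down: fold axis h@6; visible region now rows[6,8) x cols[2,4) = 2x2
Op 5 cut(1, 1): punch at orig (7,3); cuts so far [(7, 3)]; region rows[6,8) x cols[2,4) = 2x2
Op 6 cut(1, 0): punch at orig (7,2); cuts so far [(7, 2), (7, 3)]; region rows[6,8) x cols[2,4) = 2x2
Unfold 1 (reflect across h@6): 4 holes -> [(4, 2), (4, 3), (7, 2), (7, 3)]
Unfold 2 (reflect across v@2): 8 holes -> [(4, 0), (4, 1), (4, 2), (4, 3), (7, 0), (7, 1), (7, 2), (7, 3)]
Unfold 3 (reflect across h@4): 16 holes -> [(0, 0), (0, 1), (0, 2), (0, 3), (3, 0), (3, 1), (3, 2), (3, 3), (4, 0), (4, 1), (4, 2), (4, 3), (7, 0), (7, 1), (7, 2), (7, 3)]
Unfold 4 (reflect across v@4): 32 holes -> [(0, 0), (0, 1), (0, 2), (0, 3), (0, 4), (0, 5), (0, 6), (0, 7), (3, 0), (3, 1), (3, 2), (3, 3), (3, 4), (3, 5), (3, 6), (3, 7), (4, 0), (4, 1), (4, 2), (4, 3), (4, 4), (4, 5), (4, 6), (4, 7), (7, 0), (7, 1), (7, 2), (7, 3), (7, 4), (7, 5), (7, 6), (7, 7)]
Holes: [(0, 0), (0, 1), (0, 2), (0, 3), (0, 4), (0, 5), (0, 6), (0, 7), (3, 0), (3, 1), (3, 2), (3, 3), (3, 4), (3, 5), (3, 6), (3, 7), (4, 0), (4, 1), (4, 2), (4, 3), (4, 4), (4, 5), (4, 6), (4, 7), (7, 0), (7, 1), (7, 2), (7, 3), (7, 4), (7, 5), (7, 6), (7, 7)]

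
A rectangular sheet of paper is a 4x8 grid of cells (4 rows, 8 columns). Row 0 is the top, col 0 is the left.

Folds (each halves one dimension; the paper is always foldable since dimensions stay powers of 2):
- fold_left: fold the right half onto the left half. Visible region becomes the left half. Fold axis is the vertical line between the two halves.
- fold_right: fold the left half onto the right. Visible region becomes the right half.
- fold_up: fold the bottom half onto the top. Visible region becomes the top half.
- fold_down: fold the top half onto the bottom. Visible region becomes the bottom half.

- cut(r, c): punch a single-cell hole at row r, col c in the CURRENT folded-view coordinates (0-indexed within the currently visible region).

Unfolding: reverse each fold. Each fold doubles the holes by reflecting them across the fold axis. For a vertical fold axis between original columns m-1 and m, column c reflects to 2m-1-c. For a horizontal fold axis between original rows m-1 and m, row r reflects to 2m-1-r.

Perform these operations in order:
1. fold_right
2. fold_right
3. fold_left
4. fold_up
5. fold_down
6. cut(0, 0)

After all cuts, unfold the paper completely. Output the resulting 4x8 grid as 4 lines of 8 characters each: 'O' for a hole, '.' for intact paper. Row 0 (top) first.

Answer: OOOOOOOO
OOOOOOOO
OOOOOOOO
OOOOOOOO

Derivation:
Op 1 fold_right: fold axis v@4; visible region now rows[0,4) x cols[4,8) = 4x4
Op 2 fold_right: fold axis v@6; visible region now rows[0,4) x cols[6,8) = 4x2
Op 3 fold_left: fold axis v@7; visible region now rows[0,4) x cols[6,7) = 4x1
Op 4 fold_up: fold axis h@2; visible region now rows[0,2) x cols[6,7) = 2x1
Op 5 fold_down: fold axis h@1; visible region now rows[1,2) x cols[6,7) = 1x1
Op 6 cut(0, 0): punch at orig (1,6); cuts so far [(1, 6)]; region rows[1,2) x cols[6,7) = 1x1
Unfold 1 (reflect across h@1): 2 holes -> [(0, 6), (1, 6)]
Unfold 2 (reflect across h@2): 4 holes -> [(0, 6), (1, 6), (2, 6), (3, 6)]
Unfold 3 (reflect across v@7): 8 holes -> [(0, 6), (0, 7), (1, 6), (1, 7), (2, 6), (2, 7), (3, 6), (3, 7)]
Unfold 4 (reflect across v@6): 16 holes -> [(0, 4), (0, 5), (0, 6), (0, 7), (1, 4), (1, 5), (1, 6), (1, 7), (2, 4), (2, 5), (2, 6), (2, 7), (3, 4), (3, 5), (3, 6), (3, 7)]
Unfold 5 (reflect across v@4): 32 holes -> [(0, 0), (0, 1), (0, 2), (0, 3), (0, 4), (0, 5), (0, 6), (0, 7), (1, 0), (1, 1), (1, 2), (1, 3), (1, 4), (1, 5), (1, 6), (1, 7), (2, 0), (2, 1), (2, 2), (2, 3), (2, 4), (2, 5), (2, 6), (2, 7), (3, 0), (3, 1), (3, 2), (3, 3), (3, 4), (3, 5), (3, 6), (3, 7)]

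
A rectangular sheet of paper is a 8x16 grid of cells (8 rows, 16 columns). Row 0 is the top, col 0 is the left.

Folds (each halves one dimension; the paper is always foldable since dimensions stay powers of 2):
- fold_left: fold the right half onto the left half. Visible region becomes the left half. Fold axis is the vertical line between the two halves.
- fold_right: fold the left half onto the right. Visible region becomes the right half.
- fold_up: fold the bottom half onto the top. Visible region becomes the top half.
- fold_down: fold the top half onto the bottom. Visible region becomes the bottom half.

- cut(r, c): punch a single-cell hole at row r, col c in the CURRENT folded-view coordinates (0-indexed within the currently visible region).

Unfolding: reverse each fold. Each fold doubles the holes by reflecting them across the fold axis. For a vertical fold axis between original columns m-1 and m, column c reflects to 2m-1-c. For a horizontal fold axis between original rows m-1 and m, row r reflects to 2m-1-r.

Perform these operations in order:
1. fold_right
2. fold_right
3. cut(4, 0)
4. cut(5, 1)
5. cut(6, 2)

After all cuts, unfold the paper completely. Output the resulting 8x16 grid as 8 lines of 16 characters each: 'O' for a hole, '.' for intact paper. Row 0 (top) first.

Op 1 fold_right: fold axis v@8; visible region now rows[0,8) x cols[8,16) = 8x8
Op 2 fold_right: fold axis v@12; visible region now rows[0,8) x cols[12,16) = 8x4
Op 3 cut(4, 0): punch at orig (4,12); cuts so far [(4, 12)]; region rows[0,8) x cols[12,16) = 8x4
Op 4 cut(5, 1): punch at orig (5,13); cuts so far [(4, 12), (5, 13)]; region rows[0,8) x cols[12,16) = 8x4
Op 5 cut(6, 2): punch at orig (6,14); cuts so far [(4, 12), (5, 13), (6, 14)]; region rows[0,8) x cols[12,16) = 8x4
Unfold 1 (reflect across v@12): 6 holes -> [(4, 11), (4, 12), (5, 10), (5, 13), (6, 9), (6, 14)]
Unfold 2 (reflect across v@8): 12 holes -> [(4, 3), (4, 4), (4, 11), (4, 12), (5, 2), (5, 5), (5, 10), (5, 13), (6, 1), (6, 6), (6, 9), (6, 14)]

Answer: ................
................
................
................
...OO......OO...
..O..O....O..O..
.O....O..O....O.
................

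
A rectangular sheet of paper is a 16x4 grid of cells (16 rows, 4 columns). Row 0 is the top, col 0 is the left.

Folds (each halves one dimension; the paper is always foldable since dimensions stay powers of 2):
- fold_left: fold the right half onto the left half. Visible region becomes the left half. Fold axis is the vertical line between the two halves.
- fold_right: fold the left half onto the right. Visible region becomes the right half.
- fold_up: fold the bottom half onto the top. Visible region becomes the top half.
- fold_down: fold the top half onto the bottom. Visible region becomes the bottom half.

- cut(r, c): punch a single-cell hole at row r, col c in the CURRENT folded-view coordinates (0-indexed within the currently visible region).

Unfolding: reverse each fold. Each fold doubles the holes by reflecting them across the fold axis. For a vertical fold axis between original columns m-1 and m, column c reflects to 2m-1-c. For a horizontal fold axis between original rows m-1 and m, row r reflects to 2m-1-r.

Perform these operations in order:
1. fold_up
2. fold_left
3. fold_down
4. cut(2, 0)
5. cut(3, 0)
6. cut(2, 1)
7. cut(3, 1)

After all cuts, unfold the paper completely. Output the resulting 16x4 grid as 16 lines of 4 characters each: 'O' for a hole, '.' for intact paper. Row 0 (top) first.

Op 1 fold_up: fold axis h@8; visible region now rows[0,8) x cols[0,4) = 8x4
Op 2 fold_left: fold axis v@2; visible region now rows[0,8) x cols[0,2) = 8x2
Op 3 fold_down: fold axis h@4; visible region now rows[4,8) x cols[0,2) = 4x2
Op 4 cut(2, 0): punch at orig (6,0); cuts so far [(6, 0)]; region rows[4,8) x cols[0,2) = 4x2
Op 5 cut(3, 0): punch at orig (7,0); cuts so far [(6, 0), (7, 0)]; region rows[4,8) x cols[0,2) = 4x2
Op 6 cut(2, 1): punch at orig (6,1); cuts so far [(6, 0), (6, 1), (7, 0)]; region rows[4,8) x cols[0,2) = 4x2
Op 7 cut(3, 1): punch at orig (7,1); cuts so far [(6, 0), (6, 1), (7, 0), (7, 1)]; region rows[4,8) x cols[0,2) = 4x2
Unfold 1 (reflect across h@4): 8 holes -> [(0, 0), (0, 1), (1, 0), (1, 1), (6, 0), (6, 1), (7, 0), (7, 1)]
Unfold 2 (reflect across v@2): 16 holes -> [(0, 0), (0, 1), (0, 2), (0, 3), (1, 0), (1, 1), (1, 2), (1, 3), (6, 0), (6, 1), (6, 2), (6, 3), (7, 0), (7, 1), (7, 2), (7, 3)]
Unfold 3 (reflect across h@8): 32 holes -> [(0, 0), (0, 1), (0, 2), (0, 3), (1, 0), (1, 1), (1, 2), (1, 3), (6, 0), (6, 1), (6, 2), (6, 3), (7, 0), (7, 1), (7, 2), (7, 3), (8, 0), (8, 1), (8, 2), (8, 3), (9, 0), (9, 1), (9, 2), (9, 3), (14, 0), (14, 1), (14, 2), (14, 3), (15, 0), (15, 1), (15, 2), (15, 3)]

Answer: OOOO
OOOO
....
....
....
....
OOOO
OOOO
OOOO
OOOO
....
....
....
....
OOOO
OOOO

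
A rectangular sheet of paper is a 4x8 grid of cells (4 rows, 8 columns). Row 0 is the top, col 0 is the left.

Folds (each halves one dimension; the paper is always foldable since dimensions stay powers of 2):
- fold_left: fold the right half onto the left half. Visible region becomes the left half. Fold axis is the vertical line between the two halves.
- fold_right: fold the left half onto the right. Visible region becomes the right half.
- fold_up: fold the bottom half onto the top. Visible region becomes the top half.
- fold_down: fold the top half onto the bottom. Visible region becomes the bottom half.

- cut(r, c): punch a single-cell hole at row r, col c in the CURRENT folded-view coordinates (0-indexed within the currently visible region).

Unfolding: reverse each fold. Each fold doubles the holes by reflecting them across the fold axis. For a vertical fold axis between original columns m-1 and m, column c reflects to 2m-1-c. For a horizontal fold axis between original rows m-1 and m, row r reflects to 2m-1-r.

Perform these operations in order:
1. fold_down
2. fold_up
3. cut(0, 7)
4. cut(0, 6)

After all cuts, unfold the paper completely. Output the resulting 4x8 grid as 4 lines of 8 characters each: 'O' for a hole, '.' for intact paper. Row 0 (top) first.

Op 1 fold_down: fold axis h@2; visible region now rows[2,4) x cols[0,8) = 2x8
Op 2 fold_up: fold axis h@3; visible region now rows[2,3) x cols[0,8) = 1x8
Op 3 cut(0, 7): punch at orig (2,7); cuts so far [(2, 7)]; region rows[2,3) x cols[0,8) = 1x8
Op 4 cut(0, 6): punch at orig (2,6); cuts so far [(2, 6), (2, 7)]; region rows[2,3) x cols[0,8) = 1x8
Unfold 1 (reflect across h@3): 4 holes -> [(2, 6), (2, 7), (3, 6), (3, 7)]
Unfold 2 (reflect across h@2): 8 holes -> [(0, 6), (0, 7), (1, 6), (1, 7), (2, 6), (2, 7), (3, 6), (3, 7)]

Answer: ......OO
......OO
......OO
......OO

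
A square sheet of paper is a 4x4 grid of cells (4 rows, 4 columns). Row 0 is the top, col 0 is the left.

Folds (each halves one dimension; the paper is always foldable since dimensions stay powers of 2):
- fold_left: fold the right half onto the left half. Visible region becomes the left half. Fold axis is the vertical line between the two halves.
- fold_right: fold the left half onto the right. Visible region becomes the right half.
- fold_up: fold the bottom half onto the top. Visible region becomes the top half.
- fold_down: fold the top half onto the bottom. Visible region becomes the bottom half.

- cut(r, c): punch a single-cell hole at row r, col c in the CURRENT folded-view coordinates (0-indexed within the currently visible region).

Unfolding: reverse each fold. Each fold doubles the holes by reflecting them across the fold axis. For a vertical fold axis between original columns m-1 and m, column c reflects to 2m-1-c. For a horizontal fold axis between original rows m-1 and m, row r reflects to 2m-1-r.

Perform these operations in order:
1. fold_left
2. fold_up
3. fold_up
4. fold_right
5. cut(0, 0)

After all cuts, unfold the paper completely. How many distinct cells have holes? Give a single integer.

Op 1 fold_left: fold axis v@2; visible region now rows[0,4) x cols[0,2) = 4x2
Op 2 fold_up: fold axis h@2; visible region now rows[0,2) x cols[0,2) = 2x2
Op 3 fold_up: fold axis h@1; visible region now rows[0,1) x cols[0,2) = 1x2
Op 4 fold_right: fold axis v@1; visible region now rows[0,1) x cols[1,2) = 1x1
Op 5 cut(0, 0): punch at orig (0,1); cuts so far [(0, 1)]; region rows[0,1) x cols[1,2) = 1x1
Unfold 1 (reflect across v@1): 2 holes -> [(0, 0), (0, 1)]
Unfold 2 (reflect across h@1): 4 holes -> [(0, 0), (0, 1), (1, 0), (1, 1)]
Unfold 3 (reflect across h@2): 8 holes -> [(0, 0), (0, 1), (1, 0), (1, 1), (2, 0), (2, 1), (3, 0), (3, 1)]
Unfold 4 (reflect across v@2): 16 holes -> [(0, 0), (0, 1), (0, 2), (0, 3), (1, 0), (1, 1), (1, 2), (1, 3), (2, 0), (2, 1), (2, 2), (2, 3), (3, 0), (3, 1), (3, 2), (3, 3)]

Answer: 16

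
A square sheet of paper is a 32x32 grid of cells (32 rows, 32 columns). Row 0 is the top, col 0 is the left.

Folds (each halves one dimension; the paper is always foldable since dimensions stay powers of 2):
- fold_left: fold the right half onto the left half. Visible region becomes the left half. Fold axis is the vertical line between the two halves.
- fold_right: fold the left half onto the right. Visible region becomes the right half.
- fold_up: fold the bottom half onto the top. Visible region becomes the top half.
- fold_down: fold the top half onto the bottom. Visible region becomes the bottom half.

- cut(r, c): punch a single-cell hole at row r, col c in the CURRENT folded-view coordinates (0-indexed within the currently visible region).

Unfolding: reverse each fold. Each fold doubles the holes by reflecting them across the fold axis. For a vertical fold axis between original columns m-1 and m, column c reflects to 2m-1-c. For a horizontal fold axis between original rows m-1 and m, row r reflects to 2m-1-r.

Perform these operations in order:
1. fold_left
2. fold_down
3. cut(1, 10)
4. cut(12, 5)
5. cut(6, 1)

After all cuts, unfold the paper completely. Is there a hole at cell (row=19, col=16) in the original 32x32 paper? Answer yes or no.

Answer: no

Derivation:
Op 1 fold_left: fold axis v@16; visible region now rows[0,32) x cols[0,16) = 32x16
Op 2 fold_down: fold axis h@16; visible region now rows[16,32) x cols[0,16) = 16x16
Op 3 cut(1, 10): punch at orig (17,10); cuts so far [(17, 10)]; region rows[16,32) x cols[0,16) = 16x16
Op 4 cut(12, 5): punch at orig (28,5); cuts so far [(17, 10), (28, 5)]; region rows[16,32) x cols[0,16) = 16x16
Op 5 cut(6, 1): punch at orig (22,1); cuts so far [(17, 10), (22, 1), (28, 5)]; region rows[16,32) x cols[0,16) = 16x16
Unfold 1 (reflect across h@16): 6 holes -> [(3, 5), (9, 1), (14, 10), (17, 10), (22, 1), (28, 5)]
Unfold 2 (reflect across v@16): 12 holes -> [(3, 5), (3, 26), (9, 1), (9, 30), (14, 10), (14, 21), (17, 10), (17, 21), (22, 1), (22, 30), (28, 5), (28, 26)]
Holes: [(3, 5), (3, 26), (9, 1), (9, 30), (14, 10), (14, 21), (17, 10), (17, 21), (22, 1), (22, 30), (28, 5), (28, 26)]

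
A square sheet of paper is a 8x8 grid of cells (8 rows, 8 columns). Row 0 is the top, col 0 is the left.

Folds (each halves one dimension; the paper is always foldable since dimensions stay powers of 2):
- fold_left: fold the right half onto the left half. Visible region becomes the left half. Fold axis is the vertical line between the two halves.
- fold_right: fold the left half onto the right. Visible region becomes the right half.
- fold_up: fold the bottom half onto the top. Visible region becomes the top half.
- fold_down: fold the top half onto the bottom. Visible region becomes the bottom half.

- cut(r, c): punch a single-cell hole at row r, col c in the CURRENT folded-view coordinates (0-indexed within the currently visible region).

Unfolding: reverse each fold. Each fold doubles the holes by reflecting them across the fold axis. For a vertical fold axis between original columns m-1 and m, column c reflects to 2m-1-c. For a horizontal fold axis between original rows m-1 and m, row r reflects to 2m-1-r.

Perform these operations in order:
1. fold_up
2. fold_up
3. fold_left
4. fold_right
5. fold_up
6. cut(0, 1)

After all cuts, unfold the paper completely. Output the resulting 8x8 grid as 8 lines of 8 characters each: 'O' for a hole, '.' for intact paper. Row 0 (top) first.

Op 1 fold_up: fold axis h@4; visible region now rows[0,4) x cols[0,8) = 4x8
Op 2 fold_up: fold axis h@2; visible region now rows[0,2) x cols[0,8) = 2x8
Op 3 fold_left: fold axis v@4; visible region now rows[0,2) x cols[0,4) = 2x4
Op 4 fold_right: fold axis v@2; visible region now rows[0,2) x cols[2,4) = 2x2
Op 5 fold_up: fold axis h@1; visible region now rows[0,1) x cols[2,4) = 1x2
Op 6 cut(0, 1): punch at orig (0,3); cuts so far [(0, 3)]; region rows[0,1) x cols[2,4) = 1x2
Unfold 1 (reflect across h@1): 2 holes -> [(0, 3), (1, 3)]
Unfold 2 (reflect across v@2): 4 holes -> [(0, 0), (0, 3), (1, 0), (1, 3)]
Unfold 3 (reflect across v@4): 8 holes -> [(0, 0), (0, 3), (0, 4), (0, 7), (1, 0), (1, 3), (1, 4), (1, 7)]
Unfold 4 (reflect across h@2): 16 holes -> [(0, 0), (0, 3), (0, 4), (0, 7), (1, 0), (1, 3), (1, 4), (1, 7), (2, 0), (2, 3), (2, 4), (2, 7), (3, 0), (3, 3), (3, 4), (3, 7)]
Unfold 5 (reflect across h@4): 32 holes -> [(0, 0), (0, 3), (0, 4), (0, 7), (1, 0), (1, 3), (1, 4), (1, 7), (2, 0), (2, 3), (2, 4), (2, 7), (3, 0), (3, 3), (3, 4), (3, 7), (4, 0), (4, 3), (4, 4), (4, 7), (5, 0), (5, 3), (5, 4), (5, 7), (6, 0), (6, 3), (6, 4), (6, 7), (7, 0), (7, 3), (7, 4), (7, 7)]

Answer: O..OO..O
O..OO..O
O..OO..O
O..OO..O
O..OO..O
O..OO..O
O..OO..O
O..OO..O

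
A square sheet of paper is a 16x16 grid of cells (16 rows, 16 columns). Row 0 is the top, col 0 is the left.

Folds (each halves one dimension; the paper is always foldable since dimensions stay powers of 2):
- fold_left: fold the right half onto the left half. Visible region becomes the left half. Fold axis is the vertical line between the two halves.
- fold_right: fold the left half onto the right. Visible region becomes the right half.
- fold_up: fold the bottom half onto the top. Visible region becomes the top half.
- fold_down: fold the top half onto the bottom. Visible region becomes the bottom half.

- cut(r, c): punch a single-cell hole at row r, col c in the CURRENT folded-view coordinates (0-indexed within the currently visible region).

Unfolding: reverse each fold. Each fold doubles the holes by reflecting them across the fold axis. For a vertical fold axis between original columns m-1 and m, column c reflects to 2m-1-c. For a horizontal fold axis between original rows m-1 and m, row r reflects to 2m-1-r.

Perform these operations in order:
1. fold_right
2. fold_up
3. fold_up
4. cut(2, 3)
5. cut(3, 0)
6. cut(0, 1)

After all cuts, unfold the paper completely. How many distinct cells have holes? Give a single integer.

Answer: 24

Derivation:
Op 1 fold_right: fold axis v@8; visible region now rows[0,16) x cols[8,16) = 16x8
Op 2 fold_up: fold axis h@8; visible region now rows[0,8) x cols[8,16) = 8x8
Op 3 fold_up: fold axis h@4; visible region now rows[0,4) x cols[8,16) = 4x8
Op 4 cut(2, 3): punch at orig (2,11); cuts so far [(2, 11)]; region rows[0,4) x cols[8,16) = 4x8
Op 5 cut(3, 0): punch at orig (3,8); cuts so far [(2, 11), (3, 8)]; region rows[0,4) x cols[8,16) = 4x8
Op 6 cut(0, 1): punch at orig (0,9); cuts so far [(0, 9), (2, 11), (3, 8)]; region rows[0,4) x cols[8,16) = 4x8
Unfold 1 (reflect across h@4): 6 holes -> [(0, 9), (2, 11), (3, 8), (4, 8), (5, 11), (7, 9)]
Unfold 2 (reflect across h@8): 12 holes -> [(0, 9), (2, 11), (3, 8), (4, 8), (5, 11), (7, 9), (8, 9), (10, 11), (11, 8), (12, 8), (13, 11), (15, 9)]
Unfold 3 (reflect across v@8): 24 holes -> [(0, 6), (0, 9), (2, 4), (2, 11), (3, 7), (3, 8), (4, 7), (4, 8), (5, 4), (5, 11), (7, 6), (7, 9), (8, 6), (8, 9), (10, 4), (10, 11), (11, 7), (11, 8), (12, 7), (12, 8), (13, 4), (13, 11), (15, 6), (15, 9)]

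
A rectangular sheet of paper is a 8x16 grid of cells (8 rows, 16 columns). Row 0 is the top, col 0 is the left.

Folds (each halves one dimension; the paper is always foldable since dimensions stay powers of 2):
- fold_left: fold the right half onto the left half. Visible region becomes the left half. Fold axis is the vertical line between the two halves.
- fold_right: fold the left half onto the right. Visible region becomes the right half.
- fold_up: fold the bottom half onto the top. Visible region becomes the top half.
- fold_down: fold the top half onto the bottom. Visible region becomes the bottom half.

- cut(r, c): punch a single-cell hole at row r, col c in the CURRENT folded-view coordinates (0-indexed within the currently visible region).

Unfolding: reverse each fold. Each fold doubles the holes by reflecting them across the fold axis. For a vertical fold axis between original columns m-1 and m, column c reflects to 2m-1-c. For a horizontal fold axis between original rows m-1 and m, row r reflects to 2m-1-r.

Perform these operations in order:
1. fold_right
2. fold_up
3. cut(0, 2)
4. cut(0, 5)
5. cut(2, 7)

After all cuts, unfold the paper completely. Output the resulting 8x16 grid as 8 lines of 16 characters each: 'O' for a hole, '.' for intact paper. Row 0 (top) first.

Answer: ..O..O....O..O..
................
O..............O
................
................
O..............O
................
..O..O....O..O..

Derivation:
Op 1 fold_right: fold axis v@8; visible region now rows[0,8) x cols[8,16) = 8x8
Op 2 fold_up: fold axis h@4; visible region now rows[0,4) x cols[8,16) = 4x8
Op 3 cut(0, 2): punch at orig (0,10); cuts so far [(0, 10)]; region rows[0,4) x cols[8,16) = 4x8
Op 4 cut(0, 5): punch at orig (0,13); cuts so far [(0, 10), (0, 13)]; region rows[0,4) x cols[8,16) = 4x8
Op 5 cut(2, 7): punch at orig (2,15); cuts so far [(0, 10), (0, 13), (2, 15)]; region rows[0,4) x cols[8,16) = 4x8
Unfold 1 (reflect across h@4): 6 holes -> [(0, 10), (0, 13), (2, 15), (5, 15), (7, 10), (7, 13)]
Unfold 2 (reflect across v@8): 12 holes -> [(0, 2), (0, 5), (0, 10), (0, 13), (2, 0), (2, 15), (5, 0), (5, 15), (7, 2), (7, 5), (7, 10), (7, 13)]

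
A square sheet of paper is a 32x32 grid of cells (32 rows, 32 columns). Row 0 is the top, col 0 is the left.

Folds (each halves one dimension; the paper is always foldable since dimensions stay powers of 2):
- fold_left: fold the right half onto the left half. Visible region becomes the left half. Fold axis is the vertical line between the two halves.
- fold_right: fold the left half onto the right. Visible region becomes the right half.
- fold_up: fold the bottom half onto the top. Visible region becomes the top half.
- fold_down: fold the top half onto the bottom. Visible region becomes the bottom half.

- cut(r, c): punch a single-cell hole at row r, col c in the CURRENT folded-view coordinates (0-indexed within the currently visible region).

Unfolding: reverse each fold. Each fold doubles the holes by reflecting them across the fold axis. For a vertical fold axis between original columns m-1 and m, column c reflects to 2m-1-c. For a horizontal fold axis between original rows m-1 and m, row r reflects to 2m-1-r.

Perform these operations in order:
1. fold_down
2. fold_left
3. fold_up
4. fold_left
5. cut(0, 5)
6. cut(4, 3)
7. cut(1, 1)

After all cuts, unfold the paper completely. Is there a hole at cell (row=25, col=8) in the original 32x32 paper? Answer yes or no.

Answer: no

Derivation:
Op 1 fold_down: fold axis h@16; visible region now rows[16,32) x cols[0,32) = 16x32
Op 2 fold_left: fold axis v@16; visible region now rows[16,32) x cols[0,16) = 16x16
Op 3 fold_up: fold axis h@24; visible region now rows[16,24) x cols[0,16) = 8x16
Op 4 fold_left: fold axis v@8; visible region now rows[16,24) x cols[0,8) = 8x8
Op 5 cut(0, 5): punch at orig (16,5); cuts so far [(16, 5)]; region rows[16,24) x cols[0,8) = 8x8
Op 6 cut(4, 3): punch at orig (20,3); cuts so far [(16, 5), (20, 3)]; region rows[16,24) x cols[0,8) = 8x8
Op 7 cut(1, 1): punch at orig (17,1); cuts so far [(16, 5), (17, 1), (20, 3)]; region rows[16,24) x cols[0,8) = 8x8
Unfold 1 (reflect across v@8): 6 holes -> [(16, 5), (16, 10), (17, 1), (17, 14), (20, 3), (20, 12)]
Unfold 2 (reflect across h@24): 12 holes -> [(16, 5), (16, 10), (17, 1), (17, 14), (20, 3), (20, 12), (27, 3), (27, 12), (30, 1), (30, 14), (31, 5), (31, 10)]
Unfold 3 (reflect across v@16): 24 holes -> [(16, 5), (16, 10), (16, 21), (16, 26), (17, 1), (17, 14), (17, 17), (17, 30), (20, 3), (20, 12), (20, 19), (20, 28), (27, 3), (27, 12), (27, 19), (27, 28), (30, 1), (30, 14), (30, 17), (30, 30), (31, 5), (31, 10), (31, 21), (31, 26)]
Unfold 4 (reflect across h@16): 48 holes -> [(0, 5), (0, 10), (0, 21), (0, 26), (1, 1), (1, 14), (1, 17), (1, 30), (4, 3), (4, 12), (4, 19), (4, 28), (11, 3), (11, 12), (11, 19), (11, 28), (14, 1), (14, 14), (14, 17), (14, 30), (15, 5), (15, 10), (15, 21), (15, 26), (16, 5), (16, 10), (16, 21), (16, 26), (17, 1), (17, 14), (17, 17), (17, 30), (20, 3), (20, 12), (20, 19), (20, 28), (27, 3), (27, 12), (27, 19), (27, 28), (30, 1), (30, 14), (30, 17), (30, 30), (31, 5), (31, 10), (31, 21), (31, 26)]
Holes: [(0, 5), (0, 10), (0, 21), (0, 26), (1, 1), (1, 14), (1, 17), (1, 30), (4, 3), (4, 12), (4, 19), (4, 28), (11, 3), (11, 12), (11, 19), (11, 28), (14, 1), (14, 14), (14, 17), (14, 30), (15, 5), (15, 10), (15, 21), (15, 26), (16, 5), (16, 10), (16, 21), (16, 26), (17, 1), (17, 14), (17, 17), (17, 30), (20, 3), (20, 12), (20, 19), (20, 28), (27, 3), (27, 12), (27, 19), (27, 28), (30, 1), (30, 14), (30, 17), (30, 30), (31, 5), (31, 10), (31, 21), (31, 26)]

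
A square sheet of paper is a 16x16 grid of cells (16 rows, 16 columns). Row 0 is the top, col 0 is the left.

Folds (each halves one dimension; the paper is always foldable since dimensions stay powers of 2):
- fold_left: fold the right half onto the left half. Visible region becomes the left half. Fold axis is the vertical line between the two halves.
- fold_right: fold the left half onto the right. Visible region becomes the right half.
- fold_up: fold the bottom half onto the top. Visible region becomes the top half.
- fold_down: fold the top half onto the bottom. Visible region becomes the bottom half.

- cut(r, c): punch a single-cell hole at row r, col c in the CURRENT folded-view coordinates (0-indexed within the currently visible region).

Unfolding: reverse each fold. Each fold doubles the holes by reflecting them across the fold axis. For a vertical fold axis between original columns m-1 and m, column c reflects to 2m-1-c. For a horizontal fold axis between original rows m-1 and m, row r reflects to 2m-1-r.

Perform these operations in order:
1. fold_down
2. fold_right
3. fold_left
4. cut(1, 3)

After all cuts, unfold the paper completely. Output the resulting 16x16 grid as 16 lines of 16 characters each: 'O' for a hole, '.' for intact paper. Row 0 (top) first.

Op 1 fold_down: fold axis h@8; visible region now rows[8,16) x cols[0,16) = 8x16
Op 2 fold_right: fold axis v@8; visible region now rows[8,16) x cols[8,16) = 8x8
Op 3 fold_left: fold axis v@12; visible region now rows[8,16) x cols[8,12) = 8x4
Op 4 cut(1, 3): punch at orig (9,11); cuts so far [(9, 11)]; region rows[8,16) x cols[8,12) = 8x4
Unfold 1 (reflect across v@12): 2 holes -> [(9, 11), (9, 12)]
Unfold 2 (reflect across v@8): 4 holes -> [(9, 3), (9, 4), (9, 11), (9, 12)]
Unfold 3 (reflect across h@8): 8 holes -> [(6, 3), (6, 4), (6, 11), (6, 12), (9, 3), (9, 4), (9, 11), (9, 12)]

Answer: ................
................
................
................
................
................
...OO......OO...
................
................
...OO......OO...
................
................
................
................
................
................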